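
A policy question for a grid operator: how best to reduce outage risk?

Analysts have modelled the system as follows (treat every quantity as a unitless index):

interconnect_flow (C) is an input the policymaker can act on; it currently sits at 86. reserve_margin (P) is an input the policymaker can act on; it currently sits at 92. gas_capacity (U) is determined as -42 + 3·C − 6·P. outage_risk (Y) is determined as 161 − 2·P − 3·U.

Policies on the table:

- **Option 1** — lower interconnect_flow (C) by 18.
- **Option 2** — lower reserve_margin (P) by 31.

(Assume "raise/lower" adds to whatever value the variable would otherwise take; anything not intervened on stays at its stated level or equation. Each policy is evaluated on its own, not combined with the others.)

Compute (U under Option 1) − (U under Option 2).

Option 1 (C − 18):
  C = 86 − 18 = 68
  P = 92
  U = -42 + 3·68 − 6·92 = -390
Option 2 (P − 31):
  C = 86
  P = 92 − 31 = 61
  U = -42 + 3·86 − 6·61 = -150
U: -390 − (-150) = -240

-240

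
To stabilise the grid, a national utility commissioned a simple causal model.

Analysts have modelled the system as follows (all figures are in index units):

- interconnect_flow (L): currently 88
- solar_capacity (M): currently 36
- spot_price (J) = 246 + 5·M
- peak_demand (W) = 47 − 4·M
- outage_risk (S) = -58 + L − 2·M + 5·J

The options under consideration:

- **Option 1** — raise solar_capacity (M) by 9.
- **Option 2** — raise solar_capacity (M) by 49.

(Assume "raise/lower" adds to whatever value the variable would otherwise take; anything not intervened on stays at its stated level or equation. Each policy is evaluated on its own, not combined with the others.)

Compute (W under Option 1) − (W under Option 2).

Option 1 (M + 9):
  M = 36 + 9 = 45
  W = 47 − 4·45 = -133
Option 2 (M + 49):
  M = 36 + 49 = 85
  W = 47 − 4·85 = -293
W: -133 − (-293) = 160

160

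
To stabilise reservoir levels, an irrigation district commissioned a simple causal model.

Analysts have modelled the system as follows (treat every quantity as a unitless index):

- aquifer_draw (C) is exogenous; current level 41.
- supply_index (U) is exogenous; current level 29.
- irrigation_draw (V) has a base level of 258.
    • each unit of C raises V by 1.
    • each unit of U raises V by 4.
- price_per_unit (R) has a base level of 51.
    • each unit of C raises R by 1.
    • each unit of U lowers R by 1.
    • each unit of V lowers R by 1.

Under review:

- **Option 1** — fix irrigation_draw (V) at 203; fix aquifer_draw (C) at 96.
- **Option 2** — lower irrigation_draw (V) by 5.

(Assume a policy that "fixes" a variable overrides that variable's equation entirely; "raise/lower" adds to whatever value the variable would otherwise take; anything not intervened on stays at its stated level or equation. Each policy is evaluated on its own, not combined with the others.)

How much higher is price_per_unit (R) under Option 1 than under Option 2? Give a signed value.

262

Option 1 (V := 203, C := 96):
  C = 96
  U = 29
  V = 203
  R = 51 + 96 − 29 − 203 = -85
Option 2 (V − 5):
  C = 41
  U = 29
  V = 258 + 41 + 4·29 (−5 from intervention) = 410
  R = 51 + 41 − 29 − 410 = -347
R: -85 − (-347) = 262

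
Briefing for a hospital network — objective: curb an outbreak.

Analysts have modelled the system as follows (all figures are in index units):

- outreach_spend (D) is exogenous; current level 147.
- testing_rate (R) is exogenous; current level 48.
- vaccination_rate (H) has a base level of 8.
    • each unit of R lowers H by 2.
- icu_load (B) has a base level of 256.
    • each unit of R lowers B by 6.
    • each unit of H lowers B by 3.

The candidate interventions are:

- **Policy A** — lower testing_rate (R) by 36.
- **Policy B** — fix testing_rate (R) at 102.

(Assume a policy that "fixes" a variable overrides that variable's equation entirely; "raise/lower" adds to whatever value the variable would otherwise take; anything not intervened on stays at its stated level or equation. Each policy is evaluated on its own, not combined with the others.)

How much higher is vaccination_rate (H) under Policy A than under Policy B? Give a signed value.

Policy A (R − 36):
  R = 48 − 36 = 12
  H = 8 − 2·12 = -16
Policy B (R := 102):
  R = 102
  H = 8 − 2·102 = -196
H: -16 − (-196) = 180

180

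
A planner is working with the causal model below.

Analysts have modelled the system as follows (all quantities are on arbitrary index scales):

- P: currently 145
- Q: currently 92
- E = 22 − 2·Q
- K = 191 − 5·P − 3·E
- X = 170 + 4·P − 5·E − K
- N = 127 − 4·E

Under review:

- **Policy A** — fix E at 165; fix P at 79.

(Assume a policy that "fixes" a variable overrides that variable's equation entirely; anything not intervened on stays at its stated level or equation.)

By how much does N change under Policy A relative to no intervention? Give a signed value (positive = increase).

Baseline:
  Q = 92
  E = 22 − 2·92 = -162
  N = 127 − 4·(-162) = 775
Policy A (E := 165, P := 79):
  Q = 92
  E = 165
  N = 127 − 4·165 = -533
Change in N: -533 − 775 = -1308

-1308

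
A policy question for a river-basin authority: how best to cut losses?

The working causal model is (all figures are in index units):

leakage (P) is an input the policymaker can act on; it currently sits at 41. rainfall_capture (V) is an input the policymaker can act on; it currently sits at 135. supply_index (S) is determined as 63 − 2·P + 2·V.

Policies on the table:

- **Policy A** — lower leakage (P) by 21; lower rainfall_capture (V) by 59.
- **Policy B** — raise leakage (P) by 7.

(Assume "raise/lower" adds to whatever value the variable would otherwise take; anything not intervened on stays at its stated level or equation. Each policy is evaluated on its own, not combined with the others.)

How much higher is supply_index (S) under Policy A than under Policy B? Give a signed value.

-62

Policy A (P − 21, V − 59):
  P = 41 − 21 = 20
  V = 135 − 59 = 76
  S = 63 − 2·20 + 2·76 = 175
Policy B (P + 7):
  P = 41 + 7 = 48
  V = 135
  S = 63 − 2·48 + 2·135 = 237
S: 175 − 237 = -62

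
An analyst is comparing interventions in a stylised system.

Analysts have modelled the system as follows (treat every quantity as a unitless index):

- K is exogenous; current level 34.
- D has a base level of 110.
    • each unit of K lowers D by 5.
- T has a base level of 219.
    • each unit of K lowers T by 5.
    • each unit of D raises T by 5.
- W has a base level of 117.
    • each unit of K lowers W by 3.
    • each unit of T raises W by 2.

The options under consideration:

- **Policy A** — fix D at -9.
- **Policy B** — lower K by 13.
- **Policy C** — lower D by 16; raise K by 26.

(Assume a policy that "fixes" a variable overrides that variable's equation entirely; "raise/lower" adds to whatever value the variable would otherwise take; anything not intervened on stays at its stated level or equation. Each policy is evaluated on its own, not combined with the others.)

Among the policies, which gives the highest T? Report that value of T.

Policy A (D := -9):
  K = 34
  D = -9
  T = 219 − 5·34 + 5·(-9) = 4
Policy B (K − 13):
  K = 34 − 13 = 21
  D = 110 − 5·21 = 5
  T = 219 − 5·21 + 5·5 = 139
Policy C (D − 16, K + 26):
  K = 34 + 26 = 60
  D = 110 − 5·60 (−16 from intervention) = -206
  T = 219 − 5·60 + 5·(-206) = -1111
Comparing — Policy A: T=4, Policy B: T=139, Policy C: T=-1111. Highest is 139 (Policy B).

139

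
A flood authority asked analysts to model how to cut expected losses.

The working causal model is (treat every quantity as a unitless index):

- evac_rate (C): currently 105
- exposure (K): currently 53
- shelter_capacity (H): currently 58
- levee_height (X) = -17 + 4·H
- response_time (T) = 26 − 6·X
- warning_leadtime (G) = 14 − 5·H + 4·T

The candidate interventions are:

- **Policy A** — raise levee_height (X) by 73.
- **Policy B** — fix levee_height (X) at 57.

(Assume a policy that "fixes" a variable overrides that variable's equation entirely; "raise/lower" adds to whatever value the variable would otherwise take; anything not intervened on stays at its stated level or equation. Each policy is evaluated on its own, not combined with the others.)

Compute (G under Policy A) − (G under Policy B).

-5544

Policy A (X + 73):
  H = 58
  X = -17 + 4·58 (+73 from intervention) = 288
  T = 26 − 6·288 = -1702
  G = 14 − 5·58 + 4·(-1702) = -7084
Policy B (X := 57):
  H = 58
  X = 57
  T = 26 − 6·57 = -316
  G = 14 − 5·58 + 4·(-316) = -1540
G: -7084 − (-1540) = -5544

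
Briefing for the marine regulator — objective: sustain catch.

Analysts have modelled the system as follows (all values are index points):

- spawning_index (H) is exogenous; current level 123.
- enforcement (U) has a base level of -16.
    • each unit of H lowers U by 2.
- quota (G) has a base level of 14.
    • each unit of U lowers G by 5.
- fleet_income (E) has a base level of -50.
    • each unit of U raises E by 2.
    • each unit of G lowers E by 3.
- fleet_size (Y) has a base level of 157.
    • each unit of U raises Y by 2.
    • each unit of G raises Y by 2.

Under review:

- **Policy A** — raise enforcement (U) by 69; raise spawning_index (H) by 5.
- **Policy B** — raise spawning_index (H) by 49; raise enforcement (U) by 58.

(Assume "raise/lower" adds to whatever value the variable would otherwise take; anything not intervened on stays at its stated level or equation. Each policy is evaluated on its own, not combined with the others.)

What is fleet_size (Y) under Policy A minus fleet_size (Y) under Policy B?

-792

Policy A (U + 69, H + 5):
  H = 123 + 5 = 128
  U = -16 − 2·128 (+69 from intervention) = -203
  G = 14 − 5·(-203) = 1029
  Y = 157 + 2·(-203) + 2·1029 = 1809
Policy B (H + 49, U + 58):
  H = 123 + 49 = 172
  U = -16 − 2·172 (+58 from intervention) = -302
  G = 14 − 5·(-302) = 1524
  Y = 157 + 2·(-302) + 2·1524 = 2601
Y: 1809 − 2601 = -792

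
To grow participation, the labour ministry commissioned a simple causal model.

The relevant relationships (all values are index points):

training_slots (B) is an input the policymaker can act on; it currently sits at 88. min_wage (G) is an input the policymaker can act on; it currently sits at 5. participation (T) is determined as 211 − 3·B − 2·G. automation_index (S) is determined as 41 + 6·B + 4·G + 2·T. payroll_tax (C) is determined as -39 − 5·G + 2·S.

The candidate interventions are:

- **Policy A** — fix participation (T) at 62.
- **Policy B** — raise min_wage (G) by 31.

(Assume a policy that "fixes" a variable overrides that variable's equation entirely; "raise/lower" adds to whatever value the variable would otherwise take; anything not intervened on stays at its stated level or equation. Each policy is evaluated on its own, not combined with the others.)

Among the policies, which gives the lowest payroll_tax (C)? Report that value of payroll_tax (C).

Policy A (T := 62):
  B = 88
  G = 5
  T = 62
  S = 41 + 6·88 + 4·5 + 2·62 = 713
  C = -39 − 5·5 + 2·713 = 1362
Policy B (G + 31):
  B = 88
  G = 5 + 31 = 36
  T = 211 − 3·88 − 2·36 = -125
  S = 41 + 6·88 + 4·36 + 2·(-125) = 463
  C = -39 − 5·36 + 2·463 = 707
Comparing — Policy A: C=1362, Policy B: C=707. Lowest is 707 (Policy B).

707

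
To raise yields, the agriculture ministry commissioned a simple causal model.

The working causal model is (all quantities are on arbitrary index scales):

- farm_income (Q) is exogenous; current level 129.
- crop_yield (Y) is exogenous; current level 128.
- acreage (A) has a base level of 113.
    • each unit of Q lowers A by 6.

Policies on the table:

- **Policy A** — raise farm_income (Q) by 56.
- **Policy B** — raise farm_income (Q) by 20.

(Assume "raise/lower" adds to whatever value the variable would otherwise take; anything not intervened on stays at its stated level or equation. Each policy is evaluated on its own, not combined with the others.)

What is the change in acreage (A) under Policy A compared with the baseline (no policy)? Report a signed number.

Baseline:
  Q = 129
  A = 113 − 6·129 = -661
Policy A (Q + 56):
  Q = 129 + 56 = 185
  A = 113 − 6·185 = -997
Change in A: -997 − (-661) = -336

-336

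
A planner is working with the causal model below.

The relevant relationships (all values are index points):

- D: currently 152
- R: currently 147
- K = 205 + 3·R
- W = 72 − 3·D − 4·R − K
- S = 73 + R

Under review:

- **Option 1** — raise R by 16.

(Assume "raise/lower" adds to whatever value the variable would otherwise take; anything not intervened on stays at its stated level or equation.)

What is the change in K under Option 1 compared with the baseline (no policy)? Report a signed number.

48

Baseline:
  R = 147
  K = 205 + 3·147 = 646
Option 1 (R + 16):
  R = 147 + 16 = 163
  K = 205 + 3·163 = 694
Change in K: 694 − 646 = 48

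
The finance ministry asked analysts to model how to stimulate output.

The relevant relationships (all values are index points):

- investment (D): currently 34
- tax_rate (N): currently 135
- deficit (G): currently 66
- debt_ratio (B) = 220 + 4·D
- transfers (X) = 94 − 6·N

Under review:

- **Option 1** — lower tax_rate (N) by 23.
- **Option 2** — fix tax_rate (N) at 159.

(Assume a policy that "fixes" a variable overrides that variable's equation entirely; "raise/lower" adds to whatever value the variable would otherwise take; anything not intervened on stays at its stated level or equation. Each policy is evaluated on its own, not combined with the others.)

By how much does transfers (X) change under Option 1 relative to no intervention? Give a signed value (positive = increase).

138

Baseline:
  N = 135
  X = 94 − 6·135 = -716
Option 1 (N − 23):
  N = 135 − 23 = 112
  X = 94 − 6·112 = -578
Change in X: -578 − (-716) = 138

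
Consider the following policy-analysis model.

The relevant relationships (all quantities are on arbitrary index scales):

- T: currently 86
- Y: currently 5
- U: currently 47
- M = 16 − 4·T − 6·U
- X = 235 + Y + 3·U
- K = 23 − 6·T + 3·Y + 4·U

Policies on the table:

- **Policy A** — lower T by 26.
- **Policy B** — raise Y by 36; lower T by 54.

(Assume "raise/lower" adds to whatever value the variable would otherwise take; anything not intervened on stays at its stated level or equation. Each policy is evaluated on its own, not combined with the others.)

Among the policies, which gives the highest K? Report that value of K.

Policy A (T − 26):
  T = 86 − 26 = 60
  Y = 5
  U = 47
  K = 23 − 6·60 + 3·5 + 4·47 = -134
Policy B (Y + 36, T − 54):
  T = 86 − 54 = 32
  Y = 5 + 36 = 41
  U = 47
  K = 23 − 6·32 + 3·41 + 4·47 = 142
Comparing — Policy A: K=-134, Policy B: K=142. Highest is 142 (Policy B).

142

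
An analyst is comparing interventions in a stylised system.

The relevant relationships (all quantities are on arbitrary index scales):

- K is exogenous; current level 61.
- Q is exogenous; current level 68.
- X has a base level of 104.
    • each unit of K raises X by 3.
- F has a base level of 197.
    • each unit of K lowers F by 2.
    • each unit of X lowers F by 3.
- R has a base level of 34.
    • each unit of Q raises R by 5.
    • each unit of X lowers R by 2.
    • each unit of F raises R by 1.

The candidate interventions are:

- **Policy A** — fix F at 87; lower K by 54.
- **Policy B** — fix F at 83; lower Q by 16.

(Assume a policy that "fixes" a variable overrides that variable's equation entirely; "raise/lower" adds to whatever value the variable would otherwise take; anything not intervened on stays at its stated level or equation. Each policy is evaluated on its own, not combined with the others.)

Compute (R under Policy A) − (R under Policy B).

408

Policy A (F := 87, K − 54):
  K = 61 − 54 = 7
  Q = 68
  X = 104 + 3·7 = 125
  F = 87
  R = 34 + 5·68 − 2·125 + 87 = 211
Policy B (F := 83, Q − 16):
  K = 61
  Q = 68 − 16 = 52
  X = 104 + 3·61 = 287
  F = 83
  R = 34 + 5·52 − 2·287 + 83 = -197
R: 211 − (-197) = 408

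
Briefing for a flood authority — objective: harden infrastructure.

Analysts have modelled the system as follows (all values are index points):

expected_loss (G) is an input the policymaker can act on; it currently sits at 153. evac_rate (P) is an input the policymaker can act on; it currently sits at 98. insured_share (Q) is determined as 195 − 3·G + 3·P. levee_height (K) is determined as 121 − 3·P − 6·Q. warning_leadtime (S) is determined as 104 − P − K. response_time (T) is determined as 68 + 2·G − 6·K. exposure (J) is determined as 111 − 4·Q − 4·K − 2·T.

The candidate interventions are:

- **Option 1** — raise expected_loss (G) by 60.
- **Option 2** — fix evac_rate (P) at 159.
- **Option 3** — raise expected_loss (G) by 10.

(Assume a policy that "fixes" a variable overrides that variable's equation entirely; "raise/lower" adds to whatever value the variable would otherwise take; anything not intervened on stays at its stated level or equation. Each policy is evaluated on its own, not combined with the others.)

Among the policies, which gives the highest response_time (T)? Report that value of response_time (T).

Option 1 (G + 60):
  G = 153 + 60 = 213
  P = 98
  Q = 195 − 3·213 + 3·98 = -150
  K = 121 − 3·98 − 6·(-150) = 727
  T = 68 + 2·213 − 6·727 = -3868
Option 2 (P := 159):
  G = 153
  P = 159
  Q = 195 − 3·153 + 3·159 = 213
  K = 121 − 3·159 − 6·213 = -1634
  T = 68 + 2·153 − 6·(-1634) = 10178
Option 3 (G + 10):
  G = 153 + 10 = 163
  P = 98
  Q = 195 − 3·163 + 3·98 = 0
  K = 121 − 3·98 − 6·0 = -173
  T = 68 + 2·163 − 6·(-173) = 1432
Comparing — Option 1: T=-3868, Option 2: T=10178, Option 3: T=1432. Highest is 10178 (Option 2).

10178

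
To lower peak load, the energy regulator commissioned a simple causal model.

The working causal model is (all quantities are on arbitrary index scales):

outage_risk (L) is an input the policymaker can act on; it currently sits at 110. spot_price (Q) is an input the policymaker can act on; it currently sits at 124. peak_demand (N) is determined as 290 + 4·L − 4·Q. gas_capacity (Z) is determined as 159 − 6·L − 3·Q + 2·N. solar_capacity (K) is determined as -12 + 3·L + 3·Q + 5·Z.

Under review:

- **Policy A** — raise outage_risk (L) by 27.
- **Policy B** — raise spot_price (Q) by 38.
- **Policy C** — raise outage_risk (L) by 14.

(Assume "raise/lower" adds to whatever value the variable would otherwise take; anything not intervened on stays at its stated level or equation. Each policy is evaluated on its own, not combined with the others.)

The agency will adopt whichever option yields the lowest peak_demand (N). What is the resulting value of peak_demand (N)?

Policy A (L + 27):
  L = 110 + 27 = 137
  Q = 124
  N = 290 + 4·137 − 4·124 = 342
Policy B (Q + 38):
  L = 110
  Q = 124 + 38 = 162
  N = 290 + 4·110 − 4·162 = 82
Policy C (L + 14):
  L = 110 + 14 = 124
  Q = 124
  N = 290 + 4·124 − 4·124 = 290
Comparing — Policy A: N=342, Policy B: N=82, Policy C: N=290. Lowest is 82 (Policy B).

82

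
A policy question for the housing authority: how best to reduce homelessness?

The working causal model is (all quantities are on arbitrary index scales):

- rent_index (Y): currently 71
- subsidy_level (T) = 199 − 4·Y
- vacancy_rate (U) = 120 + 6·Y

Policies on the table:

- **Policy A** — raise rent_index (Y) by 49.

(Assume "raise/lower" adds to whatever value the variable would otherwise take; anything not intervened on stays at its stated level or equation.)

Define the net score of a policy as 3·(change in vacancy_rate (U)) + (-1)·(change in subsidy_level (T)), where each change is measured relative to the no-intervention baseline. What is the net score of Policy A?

Baseline:
  Y = 71
  T = 199 − 4·71 = -85
  U = 120 + 6·71 = 546
Policy A (Y + 49):
  Y = 71 + 49 = 120
  T = 199 − 4·120 = -281
  U = 120 + 6·120 = 840
ΔU = 840 − 546 = 294; ΔT = -281 − (-85) = -196
Score = 3·294 + (-1)·(-196) = 1078

1078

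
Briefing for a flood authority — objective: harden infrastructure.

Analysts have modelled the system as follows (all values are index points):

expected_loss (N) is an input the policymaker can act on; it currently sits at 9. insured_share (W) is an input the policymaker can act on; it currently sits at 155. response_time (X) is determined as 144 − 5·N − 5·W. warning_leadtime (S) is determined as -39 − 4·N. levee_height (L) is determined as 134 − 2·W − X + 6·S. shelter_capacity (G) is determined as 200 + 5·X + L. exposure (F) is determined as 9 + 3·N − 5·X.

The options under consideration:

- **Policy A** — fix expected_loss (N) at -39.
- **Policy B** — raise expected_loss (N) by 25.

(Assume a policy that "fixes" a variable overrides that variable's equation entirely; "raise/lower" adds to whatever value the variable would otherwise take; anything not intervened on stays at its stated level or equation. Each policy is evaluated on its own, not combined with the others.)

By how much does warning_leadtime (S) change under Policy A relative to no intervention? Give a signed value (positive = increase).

Baseline:
  N = 9
  S = -39 − 4·9 = -75
Policy A (N := -39):
  N = -39
  S = -39 − 4·(-39) = 117
Change in S: 117 − (-75) = 192

192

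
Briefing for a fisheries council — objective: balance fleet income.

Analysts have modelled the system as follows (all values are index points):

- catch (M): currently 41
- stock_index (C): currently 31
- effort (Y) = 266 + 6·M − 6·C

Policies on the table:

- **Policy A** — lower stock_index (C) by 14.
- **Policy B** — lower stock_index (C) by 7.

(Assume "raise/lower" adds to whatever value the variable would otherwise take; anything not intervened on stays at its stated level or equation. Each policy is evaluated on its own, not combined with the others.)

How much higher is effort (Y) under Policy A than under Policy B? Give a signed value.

Policy A (C − 14):
  M = 41
  C = 31 − 14 = 17
  Y = 266 + 6·41 − 6·17 = 410
Policy B (C − 7):
  M = 41
  C = 31 − 7 = 24
  Y = 266 + 6·41 − 6·24 = 368
Y: 410 − 368 = 42

42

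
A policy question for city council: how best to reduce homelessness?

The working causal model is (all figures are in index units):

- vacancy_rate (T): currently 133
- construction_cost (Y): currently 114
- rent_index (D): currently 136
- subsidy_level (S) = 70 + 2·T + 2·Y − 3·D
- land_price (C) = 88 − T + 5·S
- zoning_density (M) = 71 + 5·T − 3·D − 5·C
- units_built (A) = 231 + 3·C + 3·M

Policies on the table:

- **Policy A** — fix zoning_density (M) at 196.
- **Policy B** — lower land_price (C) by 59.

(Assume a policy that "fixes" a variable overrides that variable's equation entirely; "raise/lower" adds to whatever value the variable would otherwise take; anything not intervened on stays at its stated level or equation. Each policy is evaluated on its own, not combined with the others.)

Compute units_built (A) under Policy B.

Policy B (C − 59):
  T = 133
  Y = 114
  D = 136
  S = 70 + 2·133 + 2·114 − 3·136 = 156
  C = 88 − 133 + 5·156 (−59 from intervention) = 676
  M = 71 + 5·133 − 3·136 − 5·676 = -3052
  A = 231 + 3·676 + 3·(-3052) = -6897

-6897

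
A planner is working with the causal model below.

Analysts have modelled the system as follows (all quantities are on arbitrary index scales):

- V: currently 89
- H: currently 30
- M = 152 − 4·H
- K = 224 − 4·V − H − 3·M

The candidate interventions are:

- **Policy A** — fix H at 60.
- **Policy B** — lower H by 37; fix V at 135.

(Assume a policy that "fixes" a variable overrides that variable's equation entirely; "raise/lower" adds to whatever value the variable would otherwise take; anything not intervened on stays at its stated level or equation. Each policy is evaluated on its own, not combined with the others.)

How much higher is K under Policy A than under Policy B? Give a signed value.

921

Policy A (H := 60):
  V = 89
  H = 60
  M = 152 − 4·60 = -88
  K = 224 − 4·89 − 60 − 3·(-88) = 72
Policy B (H − 37, V := 135):
  V = 135
  H = 30 − 37 = -7
  M = 152 − 4·(-7) = 180
  K = 224 − 4·135 − (-7) − 3·180 = -849
K: 72 − (-849) = 921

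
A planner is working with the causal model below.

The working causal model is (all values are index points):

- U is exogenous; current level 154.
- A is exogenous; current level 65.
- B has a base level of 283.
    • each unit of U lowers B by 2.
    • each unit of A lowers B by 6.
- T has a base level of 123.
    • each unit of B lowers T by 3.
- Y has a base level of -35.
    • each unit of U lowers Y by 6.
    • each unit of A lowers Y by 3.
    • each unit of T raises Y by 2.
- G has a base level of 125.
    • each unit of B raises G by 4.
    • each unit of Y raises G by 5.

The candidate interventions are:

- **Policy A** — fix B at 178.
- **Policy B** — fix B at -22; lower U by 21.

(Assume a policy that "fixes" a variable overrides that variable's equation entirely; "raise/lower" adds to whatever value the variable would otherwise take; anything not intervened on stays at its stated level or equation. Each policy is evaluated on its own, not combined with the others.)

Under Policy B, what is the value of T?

Policy B (B := -22, U − 21):
  U = 154 − 21 = 133
  A = 65
  B = -22
  T = 123 − 3·(-22) = 189

189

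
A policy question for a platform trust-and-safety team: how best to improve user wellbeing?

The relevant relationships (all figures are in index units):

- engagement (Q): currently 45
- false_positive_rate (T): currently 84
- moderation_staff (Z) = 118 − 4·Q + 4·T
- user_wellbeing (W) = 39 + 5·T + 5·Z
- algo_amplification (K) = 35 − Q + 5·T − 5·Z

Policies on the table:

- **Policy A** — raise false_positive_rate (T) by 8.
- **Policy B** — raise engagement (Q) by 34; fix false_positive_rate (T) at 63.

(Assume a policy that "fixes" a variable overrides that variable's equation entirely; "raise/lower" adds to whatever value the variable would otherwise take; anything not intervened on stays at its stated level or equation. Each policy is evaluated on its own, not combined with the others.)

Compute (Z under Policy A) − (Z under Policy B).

252

Policy A (T + 8):
  Q = 45
  T = 84 + 8 = 92
  Z = 118 − 4·45 + 4·92 = 306
Policy B (Q + 34, T := 63):
  Q = 45 + 34 = 79
  T = 63
  Z = 118 − 4·79 + 4·63 = 54
Z: 306 − 54 = 252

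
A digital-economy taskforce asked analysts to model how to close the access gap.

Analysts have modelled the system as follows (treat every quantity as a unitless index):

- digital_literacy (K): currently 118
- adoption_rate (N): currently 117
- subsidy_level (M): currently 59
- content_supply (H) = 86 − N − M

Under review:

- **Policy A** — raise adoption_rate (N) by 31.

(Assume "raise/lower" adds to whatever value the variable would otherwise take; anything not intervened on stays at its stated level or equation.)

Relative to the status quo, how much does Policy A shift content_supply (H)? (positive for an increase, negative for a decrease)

-31

Baseline:
  N = 117
  M = 59
  H = 86 − 117 − 59 = -90
Policy A (N + 31):
  N = 117 + 31 = 148
  M = 59
  H = 86 − 148 − 59 = -121
Change in H: -121 − (-90) = -31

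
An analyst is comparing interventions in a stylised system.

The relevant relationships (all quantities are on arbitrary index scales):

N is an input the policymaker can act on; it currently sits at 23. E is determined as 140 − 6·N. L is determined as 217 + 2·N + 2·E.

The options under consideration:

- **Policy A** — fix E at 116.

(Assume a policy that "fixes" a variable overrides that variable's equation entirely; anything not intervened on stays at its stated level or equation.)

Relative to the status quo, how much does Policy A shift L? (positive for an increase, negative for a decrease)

228

Baseline:
  N = 23
  E = 140 − 6·23 = 2
  L = 217 + 2·23 + 2·2 = 267
Policy A (E := 116):
  N = 23
  E = 116
  L = 217 + 2·23 + 2·116 = 495
Change in L: 495 − 267 = 228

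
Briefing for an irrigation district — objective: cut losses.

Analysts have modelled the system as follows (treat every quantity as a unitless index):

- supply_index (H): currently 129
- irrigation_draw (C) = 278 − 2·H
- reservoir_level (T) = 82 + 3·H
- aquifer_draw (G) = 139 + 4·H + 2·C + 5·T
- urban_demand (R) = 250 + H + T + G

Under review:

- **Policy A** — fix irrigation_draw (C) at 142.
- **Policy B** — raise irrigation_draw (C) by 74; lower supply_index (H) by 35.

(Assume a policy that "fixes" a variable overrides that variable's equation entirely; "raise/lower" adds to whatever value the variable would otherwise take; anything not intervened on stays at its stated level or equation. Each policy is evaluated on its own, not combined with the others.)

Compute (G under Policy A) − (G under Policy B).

Policy A (C := 142):
  H = 129
  C = 142
  T = 82 + 3·129 = 469
  G = 139 + 4·129 + 2·142 + 5·469 = 3284
Policy B (C + 74, H − 35):
  H = 129 − 35 = 94
  C = 278 − 2·94 (+74 from intervention) = 164
  T = 82 + 3·94 = 364
  G = 139 + 4·94 + 2·164 + 5·364 = 2663
G: 3284 − 2663 = 621

621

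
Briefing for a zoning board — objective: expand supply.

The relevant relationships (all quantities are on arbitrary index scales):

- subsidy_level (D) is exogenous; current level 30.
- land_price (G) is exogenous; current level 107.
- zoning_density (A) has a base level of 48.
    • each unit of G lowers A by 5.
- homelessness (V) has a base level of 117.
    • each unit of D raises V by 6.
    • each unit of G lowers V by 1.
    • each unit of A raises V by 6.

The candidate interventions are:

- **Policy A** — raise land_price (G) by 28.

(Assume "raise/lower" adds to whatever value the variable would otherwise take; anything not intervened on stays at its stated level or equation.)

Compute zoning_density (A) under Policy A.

-627

Policy A (G + 28):
  G = 107 + 28 = 135
  A = 48 − 5·135 = -627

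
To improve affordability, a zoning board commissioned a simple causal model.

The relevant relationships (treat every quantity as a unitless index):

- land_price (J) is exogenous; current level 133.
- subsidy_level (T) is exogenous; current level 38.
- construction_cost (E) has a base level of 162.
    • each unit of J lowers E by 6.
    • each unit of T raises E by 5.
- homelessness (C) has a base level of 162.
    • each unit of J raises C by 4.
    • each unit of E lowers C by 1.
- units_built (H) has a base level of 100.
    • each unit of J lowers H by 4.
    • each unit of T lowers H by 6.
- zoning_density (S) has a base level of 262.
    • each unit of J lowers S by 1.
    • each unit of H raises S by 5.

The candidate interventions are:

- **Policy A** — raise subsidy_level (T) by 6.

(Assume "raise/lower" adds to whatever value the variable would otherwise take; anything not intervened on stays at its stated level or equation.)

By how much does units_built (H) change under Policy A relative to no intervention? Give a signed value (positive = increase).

Baseline:
  J = 133
  T = 38
  H = 100 − 4·133 − 6·38 = -660
Policy A (T + 6):
  J = 133
  T = 38 + 6 = 44
  H = 100 − 4·133 − 6·44 = -696
Change in H: -696 − (-660) = -36

-36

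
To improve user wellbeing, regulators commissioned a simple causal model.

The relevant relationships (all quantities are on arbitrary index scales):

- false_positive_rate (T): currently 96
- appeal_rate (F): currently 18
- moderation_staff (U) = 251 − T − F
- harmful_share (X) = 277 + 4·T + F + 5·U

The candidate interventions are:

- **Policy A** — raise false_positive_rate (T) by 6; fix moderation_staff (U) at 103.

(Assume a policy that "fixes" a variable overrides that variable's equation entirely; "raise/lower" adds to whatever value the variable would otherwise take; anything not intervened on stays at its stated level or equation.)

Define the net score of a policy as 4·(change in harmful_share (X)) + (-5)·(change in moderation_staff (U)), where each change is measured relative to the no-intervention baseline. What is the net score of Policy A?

-414

Baseline:
  T = 96
  F = 18
  U = 251 − 96 − 18 = 137
  X = 277 + 4·96 + 18 + 5·137 = 1364
Policy A (T + 6, U := 103):
  T = 96 + 6 = 102
  F = 18
  U = 103
  X = 277 + 4·102 + 18 + 5·103 = 1218
ΔX = 1218 − 1364 = -146; ΔU = 103 − 137 = -34
Score = 4·(-146) + (-5)·(-34) = -414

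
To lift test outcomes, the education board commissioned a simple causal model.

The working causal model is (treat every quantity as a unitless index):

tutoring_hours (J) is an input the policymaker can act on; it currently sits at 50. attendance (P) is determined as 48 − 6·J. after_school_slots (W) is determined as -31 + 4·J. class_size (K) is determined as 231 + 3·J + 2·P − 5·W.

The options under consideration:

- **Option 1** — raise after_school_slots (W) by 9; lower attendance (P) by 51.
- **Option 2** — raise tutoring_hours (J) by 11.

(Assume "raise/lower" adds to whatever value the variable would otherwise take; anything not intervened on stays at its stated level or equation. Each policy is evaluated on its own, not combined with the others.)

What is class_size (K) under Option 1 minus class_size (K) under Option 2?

172

Option 1 (W + 9, P − 51):
  J = 50
  P = 48 − 6·50 (−51 from intervention) = -303
  W = -31 + 4·50 (+9 from intervention) = 178
  K = 231 + 3·50 + 2·(-303) − 5·178 = -1115
Option 2 (J + 11):
  J = 50 + 11 = 61
  P = 48 − 6·61 = -318
  W = -31 + 4·61 = 213
  K = 231 + 3·61 + 2·(-318) − 5·213 = -1287
K: -1115 − (-1287) = 172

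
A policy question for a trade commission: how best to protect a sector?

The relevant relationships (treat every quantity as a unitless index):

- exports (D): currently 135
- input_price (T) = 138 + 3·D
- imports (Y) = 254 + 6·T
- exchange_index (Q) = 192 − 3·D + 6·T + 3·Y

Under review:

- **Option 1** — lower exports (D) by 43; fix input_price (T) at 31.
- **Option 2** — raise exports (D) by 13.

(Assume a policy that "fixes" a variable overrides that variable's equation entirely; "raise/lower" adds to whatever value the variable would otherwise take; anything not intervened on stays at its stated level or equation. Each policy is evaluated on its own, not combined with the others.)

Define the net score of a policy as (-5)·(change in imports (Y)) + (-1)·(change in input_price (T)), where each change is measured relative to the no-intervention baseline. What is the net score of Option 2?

Baseline:
  D = 135
  T = 138 + 3·135 = 543
  Y = 254 + 6·543 = 3512
Option 2 (D + 13):
  D = 135 + 13 = 148
  T = 138 + 3·148 = 582
  Y = 254 + 6·582 = 3746
ΔY = 3746 − 3512 = 234; ΔT = 582 − 543 = 39
Score = (-5)·234 + (-1)·39 = -1209

-1209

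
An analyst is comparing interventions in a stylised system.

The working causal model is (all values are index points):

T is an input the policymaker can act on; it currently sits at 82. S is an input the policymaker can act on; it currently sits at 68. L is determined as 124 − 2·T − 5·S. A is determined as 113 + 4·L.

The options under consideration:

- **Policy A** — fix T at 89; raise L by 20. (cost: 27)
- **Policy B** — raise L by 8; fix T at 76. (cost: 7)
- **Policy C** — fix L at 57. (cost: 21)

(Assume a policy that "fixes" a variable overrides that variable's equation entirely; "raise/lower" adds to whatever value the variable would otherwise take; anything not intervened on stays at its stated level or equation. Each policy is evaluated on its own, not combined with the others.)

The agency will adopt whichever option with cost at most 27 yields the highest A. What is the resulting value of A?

341

Policy A (T := 89, L + 20):
  T = 89
  S = 68
  L = 124 − 2·89 − 5·68 (+20 from intervention) = -374
  A = 113 + 4·(-374) = -1383
Policy B (L + 8, T := 76):
  T = 76
  S = 68
  L = 124 − 2·76 − 5·68 (+8 from intervention) = -360
  A = 113 + 4·(-360) = -1327
Policy C (L := 57):
  T = 82
  S = 68
  L = 57
  A = 113 + 4·57 = 341
Comparing — Policy A: A=-1383, Policy B: A=-1327, Policy C: A=341. Highest is 341 (Policy C).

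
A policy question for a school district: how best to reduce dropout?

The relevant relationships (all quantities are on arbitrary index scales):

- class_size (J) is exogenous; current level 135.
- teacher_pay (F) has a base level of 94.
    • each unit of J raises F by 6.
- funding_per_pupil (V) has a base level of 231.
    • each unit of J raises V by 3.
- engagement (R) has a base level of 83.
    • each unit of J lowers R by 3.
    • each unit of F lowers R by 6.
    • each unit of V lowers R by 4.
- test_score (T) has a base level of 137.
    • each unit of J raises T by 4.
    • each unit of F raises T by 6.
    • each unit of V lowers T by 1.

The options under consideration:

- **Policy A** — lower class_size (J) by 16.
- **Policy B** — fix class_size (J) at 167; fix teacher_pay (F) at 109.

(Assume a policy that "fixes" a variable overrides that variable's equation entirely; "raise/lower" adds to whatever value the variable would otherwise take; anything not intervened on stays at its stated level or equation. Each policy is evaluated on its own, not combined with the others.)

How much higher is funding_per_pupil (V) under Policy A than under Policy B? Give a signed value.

-144

Policy A (J − 16):
  J = 135 − 16 = 119
  V = 231 + 3·119 = 588
Policy B (J := 167, F := 109):
  J = 167
  V = 231 + 3·167 = 732
V: 588 − 732 = -144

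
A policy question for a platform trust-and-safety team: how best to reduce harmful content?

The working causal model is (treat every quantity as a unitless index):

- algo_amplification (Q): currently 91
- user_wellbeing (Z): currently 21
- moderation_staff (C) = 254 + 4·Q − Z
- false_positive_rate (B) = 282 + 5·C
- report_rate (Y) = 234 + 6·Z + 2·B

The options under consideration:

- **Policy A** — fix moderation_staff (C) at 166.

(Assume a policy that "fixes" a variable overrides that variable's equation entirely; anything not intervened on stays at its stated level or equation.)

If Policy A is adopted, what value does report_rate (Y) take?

Policy A (C := 166):
  Q = 91
  Z = 21
  C = 166
  B = 282 + 5·166 = 1112
  Y = 234 + 6·21 + 2·1112 = 2584

2584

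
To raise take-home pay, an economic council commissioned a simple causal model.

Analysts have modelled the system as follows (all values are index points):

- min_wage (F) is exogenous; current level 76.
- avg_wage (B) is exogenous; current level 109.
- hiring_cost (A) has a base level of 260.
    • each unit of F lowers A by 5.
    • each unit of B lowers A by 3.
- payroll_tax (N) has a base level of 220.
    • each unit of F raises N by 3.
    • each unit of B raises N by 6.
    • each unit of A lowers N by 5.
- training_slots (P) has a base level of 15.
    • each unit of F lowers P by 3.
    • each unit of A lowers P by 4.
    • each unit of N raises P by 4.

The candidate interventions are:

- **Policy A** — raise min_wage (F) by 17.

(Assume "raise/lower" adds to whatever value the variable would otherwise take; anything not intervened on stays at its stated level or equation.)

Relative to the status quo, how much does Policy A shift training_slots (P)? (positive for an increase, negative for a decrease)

2193

Baseline:
  F = 76
  B = 109
  A = 260 − 5·76 − 3·109 = -447
  N = 220 + 3·76 + 6·109 − 5·(-447) = 3337
  P = 15 − 3·76 − 4·(-447) + 4·3337 = 14923
Policy A (F + 17):
  F = 76 + 17 = 93
  B = 109
  A = 260 − 5·93 − 3·109 = -532
  N = 220 + 3·93 + 6·109 − 5·(-532) = 3813
  P = 15 − 3·93 − 4·(-532) + 4·3813 = 17116
Change in P: 17116 − 14923 = 2193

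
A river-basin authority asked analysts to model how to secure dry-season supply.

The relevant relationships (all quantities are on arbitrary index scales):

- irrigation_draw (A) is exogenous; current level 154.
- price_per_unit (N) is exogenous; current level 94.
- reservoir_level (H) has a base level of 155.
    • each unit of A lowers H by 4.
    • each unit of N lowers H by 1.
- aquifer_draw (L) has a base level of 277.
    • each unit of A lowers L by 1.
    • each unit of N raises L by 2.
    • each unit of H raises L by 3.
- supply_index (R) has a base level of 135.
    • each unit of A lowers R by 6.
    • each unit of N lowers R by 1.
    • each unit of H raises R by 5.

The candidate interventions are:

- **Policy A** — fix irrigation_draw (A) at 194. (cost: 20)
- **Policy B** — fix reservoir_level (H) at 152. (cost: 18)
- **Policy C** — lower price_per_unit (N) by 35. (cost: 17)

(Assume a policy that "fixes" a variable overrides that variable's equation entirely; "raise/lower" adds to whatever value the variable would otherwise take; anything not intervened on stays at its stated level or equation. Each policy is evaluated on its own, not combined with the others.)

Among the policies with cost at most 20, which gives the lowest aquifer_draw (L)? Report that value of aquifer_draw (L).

Policy A (A := 194):
  A = 194
  N = 94
  H = 155 − 4·194 − 94 = -715
  L = 277 − 194 + 2·94 + 3·(-715) = -1874
Policy B (H := 152):
  A = 154
  N = 94
  H = 152
  L = 277 − 154 + 2·94 + 3·152 = 767
Policy C (N − 35):
  A = 154
  N = 94 − 35 = 59
  H = 155 − 4·154 − 59 = -520
  L = 277 − 154 + 2·59 + 3·(-520) = -1319
Comparing — Policy A: L=-1874, Policy B: L=767, Policy C: L=-1319. Lowest is -1874 (Policy A).

-1874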